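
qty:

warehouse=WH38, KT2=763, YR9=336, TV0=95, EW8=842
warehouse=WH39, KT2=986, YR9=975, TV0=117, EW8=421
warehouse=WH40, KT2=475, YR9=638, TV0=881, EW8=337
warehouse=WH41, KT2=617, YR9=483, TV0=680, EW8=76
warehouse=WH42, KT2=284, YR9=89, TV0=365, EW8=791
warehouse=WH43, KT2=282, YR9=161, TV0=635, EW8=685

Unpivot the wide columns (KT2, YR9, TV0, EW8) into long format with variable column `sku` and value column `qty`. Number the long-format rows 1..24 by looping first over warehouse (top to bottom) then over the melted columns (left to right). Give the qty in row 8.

421

24 rows total (6 × 4). Row 8: index ⌊(8-1)/4⌋ = 1 into warehouse → WH39; (8-1) mod 4 = 3 into the melted columns → EW8.
So row 8 is (WH39, EW8, 421); qty = 421.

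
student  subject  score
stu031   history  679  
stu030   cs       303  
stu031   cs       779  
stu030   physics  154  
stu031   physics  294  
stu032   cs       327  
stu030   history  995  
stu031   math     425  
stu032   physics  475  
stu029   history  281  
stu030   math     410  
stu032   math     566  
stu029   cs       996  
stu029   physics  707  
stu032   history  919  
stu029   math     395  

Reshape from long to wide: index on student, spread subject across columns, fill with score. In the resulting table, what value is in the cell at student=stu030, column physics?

154

Wide layout: rows indexed by student, columns are the 4 distinct subject values (history, cs, physics, math).
Cell (student=stu030, subject=physics) draws from the long row where student=stu030 and subject=physics, which has score=154.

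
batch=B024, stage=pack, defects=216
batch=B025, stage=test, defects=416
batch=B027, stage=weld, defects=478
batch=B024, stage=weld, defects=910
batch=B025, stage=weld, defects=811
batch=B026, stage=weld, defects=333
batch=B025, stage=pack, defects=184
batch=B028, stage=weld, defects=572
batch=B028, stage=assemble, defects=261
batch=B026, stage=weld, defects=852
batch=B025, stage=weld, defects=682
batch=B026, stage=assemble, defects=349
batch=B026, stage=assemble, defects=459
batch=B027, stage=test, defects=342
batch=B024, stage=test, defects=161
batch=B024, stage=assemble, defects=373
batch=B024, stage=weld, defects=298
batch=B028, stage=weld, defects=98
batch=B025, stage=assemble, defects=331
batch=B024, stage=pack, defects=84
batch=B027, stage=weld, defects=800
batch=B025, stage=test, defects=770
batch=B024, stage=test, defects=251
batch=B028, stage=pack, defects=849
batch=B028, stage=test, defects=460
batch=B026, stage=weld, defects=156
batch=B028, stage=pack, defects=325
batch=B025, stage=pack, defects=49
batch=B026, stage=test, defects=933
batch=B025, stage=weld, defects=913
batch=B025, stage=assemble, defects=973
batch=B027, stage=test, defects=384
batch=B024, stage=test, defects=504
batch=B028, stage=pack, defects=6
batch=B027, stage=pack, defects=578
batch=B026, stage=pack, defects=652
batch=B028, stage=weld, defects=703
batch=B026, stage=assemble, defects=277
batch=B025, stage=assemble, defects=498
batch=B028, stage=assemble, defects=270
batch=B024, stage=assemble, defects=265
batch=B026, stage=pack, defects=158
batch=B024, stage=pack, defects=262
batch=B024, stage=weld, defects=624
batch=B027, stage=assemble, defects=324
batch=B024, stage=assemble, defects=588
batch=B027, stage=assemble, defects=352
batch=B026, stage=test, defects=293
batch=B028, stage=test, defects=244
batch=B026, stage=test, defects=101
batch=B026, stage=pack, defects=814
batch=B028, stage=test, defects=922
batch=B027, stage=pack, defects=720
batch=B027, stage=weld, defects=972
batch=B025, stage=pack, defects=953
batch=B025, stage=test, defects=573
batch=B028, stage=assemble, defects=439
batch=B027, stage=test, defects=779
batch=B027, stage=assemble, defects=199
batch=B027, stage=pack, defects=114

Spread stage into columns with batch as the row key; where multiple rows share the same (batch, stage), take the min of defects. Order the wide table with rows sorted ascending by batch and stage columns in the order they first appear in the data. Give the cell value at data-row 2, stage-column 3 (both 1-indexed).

With rows sorted ascending by batch, row 2 is batch=B025. stage columns in first-appearance order: pack, test, weld, assemble; column 3 is weld.
Long rows with batch=B025, stage=weld: min(811, 682, 913) = 682.

682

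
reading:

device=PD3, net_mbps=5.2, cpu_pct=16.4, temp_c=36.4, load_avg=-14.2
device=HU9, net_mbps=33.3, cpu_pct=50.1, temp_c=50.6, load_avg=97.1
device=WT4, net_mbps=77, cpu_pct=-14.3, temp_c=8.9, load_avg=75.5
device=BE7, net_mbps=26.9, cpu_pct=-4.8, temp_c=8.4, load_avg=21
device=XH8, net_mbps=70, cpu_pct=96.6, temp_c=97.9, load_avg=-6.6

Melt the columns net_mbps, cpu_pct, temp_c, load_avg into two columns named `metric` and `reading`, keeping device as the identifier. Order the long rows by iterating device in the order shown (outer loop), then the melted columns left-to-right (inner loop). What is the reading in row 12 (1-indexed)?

75.5

20 rows total (5 × 4). Row 12: index ⌊(12-1)/4⌋ = 2 into device → WT4; (12-1) mod 4 = 3 into the melted columns → load_avg.
So row 12 is (WT4, load_avg, 75.5); reading = 75.5.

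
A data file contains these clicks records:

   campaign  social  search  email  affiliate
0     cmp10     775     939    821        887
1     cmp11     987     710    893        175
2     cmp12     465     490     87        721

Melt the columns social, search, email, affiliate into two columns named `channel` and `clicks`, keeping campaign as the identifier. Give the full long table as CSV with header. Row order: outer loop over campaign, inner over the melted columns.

campaign,channel,clicks
cmp10,social,775
cmp10,search,939
cmp10,email,821
cmp10,affiliate,887
cmp11,social,987
cmp11,search,710
cmp11,email,893
cmp11,affiliate,175
cmp12,social,465
cmp12,search,490
cmp12,email,87
cmp12,affiliate,721

Each (campaign, column) pair becomes one row: 3 × 4 = 12 rows.
For example, (cmp10, social) → clicks=775.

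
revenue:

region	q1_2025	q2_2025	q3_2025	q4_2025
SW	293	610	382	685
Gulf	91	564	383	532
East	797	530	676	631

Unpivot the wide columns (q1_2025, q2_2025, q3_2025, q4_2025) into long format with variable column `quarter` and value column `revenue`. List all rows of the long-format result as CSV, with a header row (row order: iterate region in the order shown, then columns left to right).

region,quarter,revenue
SW,q1_2025,293
SW,q2_2025,610
SW,q3_2025,382
SW,q4_2025,685
Gulf,q1_2025,91
Gulf,q2_2025,564
Gulf,q3_2025,383
Gulf,q4_2025,532
East,q1_2025,797
East,q2_2025,530
East,q3_2025,676
East,q4_2025,631

Each (region, column) pair becomes one row: 3 × 4 = 12 rows.
For example, (SW, q1_2025) → revenue=293.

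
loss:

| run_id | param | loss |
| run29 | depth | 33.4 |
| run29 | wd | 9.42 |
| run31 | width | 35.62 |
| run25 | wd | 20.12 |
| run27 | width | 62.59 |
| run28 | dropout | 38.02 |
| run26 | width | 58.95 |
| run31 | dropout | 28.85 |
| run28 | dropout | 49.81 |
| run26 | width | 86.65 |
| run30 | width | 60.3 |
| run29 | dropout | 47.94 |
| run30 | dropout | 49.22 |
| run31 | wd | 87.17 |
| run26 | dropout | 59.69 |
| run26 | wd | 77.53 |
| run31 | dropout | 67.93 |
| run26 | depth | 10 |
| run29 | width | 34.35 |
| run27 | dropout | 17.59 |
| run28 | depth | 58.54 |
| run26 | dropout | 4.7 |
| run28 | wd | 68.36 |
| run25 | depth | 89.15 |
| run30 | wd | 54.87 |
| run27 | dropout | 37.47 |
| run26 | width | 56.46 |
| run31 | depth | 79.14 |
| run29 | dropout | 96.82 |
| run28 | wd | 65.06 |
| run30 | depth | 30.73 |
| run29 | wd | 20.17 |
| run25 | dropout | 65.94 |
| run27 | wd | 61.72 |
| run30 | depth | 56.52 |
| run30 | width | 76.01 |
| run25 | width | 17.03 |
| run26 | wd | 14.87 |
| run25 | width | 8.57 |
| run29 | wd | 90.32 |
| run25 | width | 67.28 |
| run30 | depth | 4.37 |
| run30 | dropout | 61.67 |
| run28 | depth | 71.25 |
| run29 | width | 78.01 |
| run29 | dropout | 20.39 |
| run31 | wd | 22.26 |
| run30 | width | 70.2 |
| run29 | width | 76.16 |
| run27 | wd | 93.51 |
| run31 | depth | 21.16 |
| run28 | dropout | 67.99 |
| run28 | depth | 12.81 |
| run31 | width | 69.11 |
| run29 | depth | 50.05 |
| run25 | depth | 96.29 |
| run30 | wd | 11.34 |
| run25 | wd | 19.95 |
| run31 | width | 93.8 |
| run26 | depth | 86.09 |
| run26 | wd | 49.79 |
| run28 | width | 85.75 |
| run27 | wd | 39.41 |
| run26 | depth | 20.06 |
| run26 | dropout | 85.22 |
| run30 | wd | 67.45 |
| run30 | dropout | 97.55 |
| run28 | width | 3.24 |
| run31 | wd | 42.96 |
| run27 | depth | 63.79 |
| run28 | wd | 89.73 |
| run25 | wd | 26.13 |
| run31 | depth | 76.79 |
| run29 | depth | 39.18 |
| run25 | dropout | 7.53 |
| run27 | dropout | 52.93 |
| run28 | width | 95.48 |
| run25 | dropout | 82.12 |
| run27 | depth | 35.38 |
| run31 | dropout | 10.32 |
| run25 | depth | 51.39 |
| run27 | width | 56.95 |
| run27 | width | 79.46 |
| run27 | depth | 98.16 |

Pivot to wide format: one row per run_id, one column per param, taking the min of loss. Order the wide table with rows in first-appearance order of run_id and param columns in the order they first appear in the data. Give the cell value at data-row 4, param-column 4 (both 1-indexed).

17.59

With rows in first-appearance order of run_id, row 4 is run_id=run27. param columns in first-appearance order: depth, wd, width, dropout; column 4 is dropout.
Long rows with run_id=run27, param=dropout: min(17.59, 37.47, 52.93) = 17.59.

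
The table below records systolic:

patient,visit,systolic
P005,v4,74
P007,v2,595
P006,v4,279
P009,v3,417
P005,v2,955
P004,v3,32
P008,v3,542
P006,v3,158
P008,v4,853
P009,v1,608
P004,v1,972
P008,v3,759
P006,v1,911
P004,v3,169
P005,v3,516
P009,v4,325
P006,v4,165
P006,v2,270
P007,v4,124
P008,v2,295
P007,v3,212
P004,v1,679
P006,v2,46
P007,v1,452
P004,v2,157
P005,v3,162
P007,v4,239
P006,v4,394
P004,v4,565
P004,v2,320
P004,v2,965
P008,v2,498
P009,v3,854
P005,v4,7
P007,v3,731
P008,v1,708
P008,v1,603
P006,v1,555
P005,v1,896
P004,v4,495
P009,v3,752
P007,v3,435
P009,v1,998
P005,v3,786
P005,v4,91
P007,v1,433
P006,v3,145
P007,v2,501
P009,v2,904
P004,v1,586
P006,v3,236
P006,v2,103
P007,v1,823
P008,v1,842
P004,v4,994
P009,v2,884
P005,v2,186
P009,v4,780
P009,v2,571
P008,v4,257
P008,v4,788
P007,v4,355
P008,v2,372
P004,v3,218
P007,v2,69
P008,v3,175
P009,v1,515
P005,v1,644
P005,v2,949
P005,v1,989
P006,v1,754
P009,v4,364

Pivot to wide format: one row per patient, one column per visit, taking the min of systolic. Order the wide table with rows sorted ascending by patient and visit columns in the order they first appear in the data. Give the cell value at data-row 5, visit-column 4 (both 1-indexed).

With rows sorted ascending by patient, row 5 is patient=P008. visit columns in first-appearance order: v4, v2, v3, v1; column 4 is v1.
Long rows with patient=P008, visit=v1: min(708, 603, 842) = 603.

603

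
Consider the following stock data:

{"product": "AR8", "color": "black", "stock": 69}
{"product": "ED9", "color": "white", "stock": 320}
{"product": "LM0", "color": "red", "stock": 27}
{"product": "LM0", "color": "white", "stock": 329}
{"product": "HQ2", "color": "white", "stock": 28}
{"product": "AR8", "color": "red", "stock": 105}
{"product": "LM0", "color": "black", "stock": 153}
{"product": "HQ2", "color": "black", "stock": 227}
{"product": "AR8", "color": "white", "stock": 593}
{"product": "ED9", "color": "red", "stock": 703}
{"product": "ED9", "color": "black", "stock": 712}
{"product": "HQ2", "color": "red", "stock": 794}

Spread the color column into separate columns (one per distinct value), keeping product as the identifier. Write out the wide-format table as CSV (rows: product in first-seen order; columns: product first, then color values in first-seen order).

Columns: product plus the 3 distinct color values (black, white, red).
For example, row AR8 column black takes stock=69 from the long row (AR8, black).

product,black,white,red
AR8,69,593,105
ED9,712,320,703
LM0,153,329,27
HQ2,227,28,794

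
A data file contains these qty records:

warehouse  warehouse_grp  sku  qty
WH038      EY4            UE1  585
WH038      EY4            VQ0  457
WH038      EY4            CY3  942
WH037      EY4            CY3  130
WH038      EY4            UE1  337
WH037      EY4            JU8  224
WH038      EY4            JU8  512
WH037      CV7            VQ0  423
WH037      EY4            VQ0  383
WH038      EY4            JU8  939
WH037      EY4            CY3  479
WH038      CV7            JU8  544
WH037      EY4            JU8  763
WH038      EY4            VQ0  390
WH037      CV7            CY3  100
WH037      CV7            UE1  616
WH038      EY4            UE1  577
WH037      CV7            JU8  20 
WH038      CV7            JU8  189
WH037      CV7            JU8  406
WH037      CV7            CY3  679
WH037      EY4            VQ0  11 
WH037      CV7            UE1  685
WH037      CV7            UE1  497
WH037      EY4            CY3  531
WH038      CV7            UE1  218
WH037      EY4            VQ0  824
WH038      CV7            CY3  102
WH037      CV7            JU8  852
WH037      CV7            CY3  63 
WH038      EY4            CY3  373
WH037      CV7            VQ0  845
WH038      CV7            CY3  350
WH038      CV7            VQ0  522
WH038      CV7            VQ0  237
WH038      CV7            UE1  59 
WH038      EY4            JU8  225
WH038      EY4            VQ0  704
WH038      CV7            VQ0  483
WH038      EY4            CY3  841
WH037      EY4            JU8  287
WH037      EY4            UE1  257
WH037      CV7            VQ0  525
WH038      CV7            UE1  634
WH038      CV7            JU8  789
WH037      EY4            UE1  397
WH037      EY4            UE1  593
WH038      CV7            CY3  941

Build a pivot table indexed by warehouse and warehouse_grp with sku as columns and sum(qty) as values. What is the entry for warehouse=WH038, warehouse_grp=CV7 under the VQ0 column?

1242

Rows with warehouse=WH038, warehouse_grp=CV7 and sku=VQ0: qty values are 522, 237, 483.
522 + 237 + 483 = 1242.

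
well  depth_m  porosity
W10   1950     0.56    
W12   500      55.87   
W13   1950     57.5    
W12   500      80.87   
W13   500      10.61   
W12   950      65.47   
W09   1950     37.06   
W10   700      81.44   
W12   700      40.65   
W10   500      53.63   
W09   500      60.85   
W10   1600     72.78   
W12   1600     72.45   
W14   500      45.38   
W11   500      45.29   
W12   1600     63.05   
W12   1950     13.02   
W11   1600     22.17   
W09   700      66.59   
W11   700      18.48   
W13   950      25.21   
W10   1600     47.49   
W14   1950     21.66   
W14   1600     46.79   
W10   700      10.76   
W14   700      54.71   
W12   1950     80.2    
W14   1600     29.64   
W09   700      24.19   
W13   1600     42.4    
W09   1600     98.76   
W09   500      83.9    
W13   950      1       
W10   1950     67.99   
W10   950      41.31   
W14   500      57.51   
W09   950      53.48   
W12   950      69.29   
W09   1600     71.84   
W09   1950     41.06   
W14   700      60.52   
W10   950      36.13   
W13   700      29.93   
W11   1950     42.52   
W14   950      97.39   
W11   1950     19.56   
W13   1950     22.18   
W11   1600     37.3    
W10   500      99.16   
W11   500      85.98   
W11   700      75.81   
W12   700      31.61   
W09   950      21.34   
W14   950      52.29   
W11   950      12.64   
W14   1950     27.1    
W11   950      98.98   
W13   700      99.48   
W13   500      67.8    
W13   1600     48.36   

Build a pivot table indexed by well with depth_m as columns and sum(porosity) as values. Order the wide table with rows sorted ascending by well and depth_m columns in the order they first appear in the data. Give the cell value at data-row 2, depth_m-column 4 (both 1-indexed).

With rows sorted ascending by well, row 2 is well=W10. depth_m columns in first-appearance order: 1950, 500, 950, 700, 1600; column 4 is 700.
Long rows with well=W10, depth_m=700: 81.44 + 10.76 = 92.20.

92.20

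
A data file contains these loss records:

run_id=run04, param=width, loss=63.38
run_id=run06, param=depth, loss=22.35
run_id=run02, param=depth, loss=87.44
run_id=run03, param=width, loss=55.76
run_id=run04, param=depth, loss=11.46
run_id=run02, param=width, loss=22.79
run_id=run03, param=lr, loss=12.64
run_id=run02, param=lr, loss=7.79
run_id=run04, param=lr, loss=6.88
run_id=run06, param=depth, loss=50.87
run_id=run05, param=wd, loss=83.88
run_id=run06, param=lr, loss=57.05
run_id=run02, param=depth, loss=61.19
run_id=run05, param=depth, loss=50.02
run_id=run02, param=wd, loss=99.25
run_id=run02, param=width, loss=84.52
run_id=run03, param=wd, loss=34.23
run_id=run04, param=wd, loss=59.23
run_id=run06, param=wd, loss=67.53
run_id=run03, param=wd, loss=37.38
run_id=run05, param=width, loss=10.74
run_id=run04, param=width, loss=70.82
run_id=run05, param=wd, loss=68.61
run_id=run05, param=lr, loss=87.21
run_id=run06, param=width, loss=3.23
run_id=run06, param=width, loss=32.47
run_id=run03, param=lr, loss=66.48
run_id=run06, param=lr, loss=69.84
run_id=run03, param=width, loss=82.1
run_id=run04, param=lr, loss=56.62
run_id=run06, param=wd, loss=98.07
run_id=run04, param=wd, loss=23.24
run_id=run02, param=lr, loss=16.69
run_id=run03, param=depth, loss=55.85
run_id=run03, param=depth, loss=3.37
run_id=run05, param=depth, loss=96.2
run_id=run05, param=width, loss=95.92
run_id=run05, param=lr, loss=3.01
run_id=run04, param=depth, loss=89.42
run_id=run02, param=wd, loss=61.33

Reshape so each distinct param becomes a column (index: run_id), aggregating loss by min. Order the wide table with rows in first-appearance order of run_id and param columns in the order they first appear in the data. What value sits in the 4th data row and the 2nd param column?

3.37

With rows in first-appearance order of run_id, row 4 is run_id=run03. param columns in first-appearance order: width, depth, lr, wd; column 2 is depth.
Long rows with run_id=run03, param=depth: min(55.85, 3.37) = 3.37.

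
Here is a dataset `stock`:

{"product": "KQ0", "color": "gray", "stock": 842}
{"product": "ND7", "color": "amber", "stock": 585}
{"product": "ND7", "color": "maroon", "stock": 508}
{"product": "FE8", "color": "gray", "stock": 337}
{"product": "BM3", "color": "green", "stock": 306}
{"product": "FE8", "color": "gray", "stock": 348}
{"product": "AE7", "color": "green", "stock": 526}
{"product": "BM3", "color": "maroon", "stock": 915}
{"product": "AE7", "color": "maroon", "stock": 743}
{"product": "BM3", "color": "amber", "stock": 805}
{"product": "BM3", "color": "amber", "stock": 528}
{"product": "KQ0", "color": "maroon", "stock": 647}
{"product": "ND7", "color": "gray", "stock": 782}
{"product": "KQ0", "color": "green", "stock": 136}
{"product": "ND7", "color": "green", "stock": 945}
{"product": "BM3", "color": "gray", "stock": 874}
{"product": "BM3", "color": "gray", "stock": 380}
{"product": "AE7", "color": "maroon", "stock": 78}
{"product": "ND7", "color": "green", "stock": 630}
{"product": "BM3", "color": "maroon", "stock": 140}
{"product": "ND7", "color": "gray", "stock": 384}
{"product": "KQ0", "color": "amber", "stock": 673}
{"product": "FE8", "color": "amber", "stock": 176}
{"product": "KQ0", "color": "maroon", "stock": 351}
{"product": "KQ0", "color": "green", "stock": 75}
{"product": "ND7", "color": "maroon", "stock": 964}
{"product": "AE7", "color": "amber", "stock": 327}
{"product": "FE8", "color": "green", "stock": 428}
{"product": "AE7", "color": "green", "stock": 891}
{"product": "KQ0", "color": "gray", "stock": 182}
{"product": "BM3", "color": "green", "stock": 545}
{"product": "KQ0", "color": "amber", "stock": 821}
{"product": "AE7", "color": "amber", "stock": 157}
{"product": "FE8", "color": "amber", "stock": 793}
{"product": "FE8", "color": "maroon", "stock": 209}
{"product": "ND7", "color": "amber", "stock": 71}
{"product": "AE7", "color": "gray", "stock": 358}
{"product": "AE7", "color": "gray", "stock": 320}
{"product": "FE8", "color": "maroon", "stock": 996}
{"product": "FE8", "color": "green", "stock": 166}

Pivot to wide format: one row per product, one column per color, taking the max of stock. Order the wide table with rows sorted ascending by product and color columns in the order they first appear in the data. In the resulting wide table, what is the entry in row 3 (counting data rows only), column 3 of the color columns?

996

With rows sorted ascending by product, row 3 is product=FE8. color columns in first-appearance order: gray, amber, maroon, green; column 3 is maroon.
Long rows with product=FE8, color=maroon: max(209, 996) = 996.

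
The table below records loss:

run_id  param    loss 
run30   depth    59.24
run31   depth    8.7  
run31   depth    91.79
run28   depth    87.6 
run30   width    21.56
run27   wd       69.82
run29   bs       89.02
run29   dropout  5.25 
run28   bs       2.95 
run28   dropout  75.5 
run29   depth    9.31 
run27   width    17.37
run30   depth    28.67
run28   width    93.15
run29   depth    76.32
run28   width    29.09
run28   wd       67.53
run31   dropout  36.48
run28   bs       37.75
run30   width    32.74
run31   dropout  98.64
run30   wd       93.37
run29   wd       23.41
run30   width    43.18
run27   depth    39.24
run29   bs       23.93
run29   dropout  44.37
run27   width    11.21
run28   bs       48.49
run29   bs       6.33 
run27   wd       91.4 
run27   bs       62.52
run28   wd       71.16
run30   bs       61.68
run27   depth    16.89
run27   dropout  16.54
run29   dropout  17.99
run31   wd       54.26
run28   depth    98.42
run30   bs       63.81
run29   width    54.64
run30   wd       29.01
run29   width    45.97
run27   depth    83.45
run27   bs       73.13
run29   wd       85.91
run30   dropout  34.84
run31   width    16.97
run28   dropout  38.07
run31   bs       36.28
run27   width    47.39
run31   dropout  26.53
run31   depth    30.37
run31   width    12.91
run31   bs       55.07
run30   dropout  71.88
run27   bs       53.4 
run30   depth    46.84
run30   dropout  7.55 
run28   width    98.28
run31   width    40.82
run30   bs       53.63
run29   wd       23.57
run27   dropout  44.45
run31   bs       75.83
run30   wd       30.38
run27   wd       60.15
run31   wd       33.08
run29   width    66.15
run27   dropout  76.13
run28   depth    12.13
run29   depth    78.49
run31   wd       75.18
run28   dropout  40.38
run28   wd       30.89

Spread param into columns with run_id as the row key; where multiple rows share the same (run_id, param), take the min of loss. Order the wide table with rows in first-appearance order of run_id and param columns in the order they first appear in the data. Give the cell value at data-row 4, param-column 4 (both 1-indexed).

53.4

With rows in first-appearance order of run_id, row 4 is run_id=run27. param columns in first-appearance order: depth, width, wd, bs, dropout; column 4 is bs.
Long rows with run_id=run27, param=bs: min(62.52, 73.13, 53.4) = 53.4.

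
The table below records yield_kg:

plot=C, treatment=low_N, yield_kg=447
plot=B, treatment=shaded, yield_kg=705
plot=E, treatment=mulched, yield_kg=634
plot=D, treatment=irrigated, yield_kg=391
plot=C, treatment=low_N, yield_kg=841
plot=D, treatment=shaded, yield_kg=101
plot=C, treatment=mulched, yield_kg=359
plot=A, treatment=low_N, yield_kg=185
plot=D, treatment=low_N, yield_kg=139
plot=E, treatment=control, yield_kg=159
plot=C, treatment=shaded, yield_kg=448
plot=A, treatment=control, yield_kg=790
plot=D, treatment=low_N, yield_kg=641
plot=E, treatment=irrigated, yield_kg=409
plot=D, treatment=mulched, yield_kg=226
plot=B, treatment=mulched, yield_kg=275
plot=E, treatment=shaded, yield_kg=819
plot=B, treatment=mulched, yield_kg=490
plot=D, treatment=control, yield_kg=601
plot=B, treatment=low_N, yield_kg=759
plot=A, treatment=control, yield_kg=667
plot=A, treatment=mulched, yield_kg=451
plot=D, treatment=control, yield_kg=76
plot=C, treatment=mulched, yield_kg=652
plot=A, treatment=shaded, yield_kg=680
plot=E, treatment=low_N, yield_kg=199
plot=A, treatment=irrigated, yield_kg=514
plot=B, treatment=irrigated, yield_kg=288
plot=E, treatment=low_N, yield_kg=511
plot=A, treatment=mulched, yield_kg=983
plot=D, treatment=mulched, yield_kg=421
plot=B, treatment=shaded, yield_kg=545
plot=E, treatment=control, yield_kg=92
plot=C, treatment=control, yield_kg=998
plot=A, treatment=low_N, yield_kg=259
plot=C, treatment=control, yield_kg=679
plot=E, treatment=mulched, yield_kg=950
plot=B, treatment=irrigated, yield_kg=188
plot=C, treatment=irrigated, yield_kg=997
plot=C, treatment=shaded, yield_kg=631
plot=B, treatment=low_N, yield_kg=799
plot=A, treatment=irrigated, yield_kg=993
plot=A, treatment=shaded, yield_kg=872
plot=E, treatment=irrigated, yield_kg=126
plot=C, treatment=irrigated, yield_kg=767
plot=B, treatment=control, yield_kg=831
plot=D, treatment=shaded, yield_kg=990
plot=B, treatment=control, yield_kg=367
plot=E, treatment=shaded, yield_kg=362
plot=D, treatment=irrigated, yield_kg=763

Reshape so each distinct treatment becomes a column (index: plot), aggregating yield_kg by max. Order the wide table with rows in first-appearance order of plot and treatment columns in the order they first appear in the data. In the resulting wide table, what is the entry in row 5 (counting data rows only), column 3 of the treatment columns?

983

With rows in first-appearance order of plot, row 5 is plot=A. treatment columns in first-appearance order: low_N, shaded, mulched, irrigated, control; column 3 is mulched.
Long rows with plot=A, treatment=mulched: max(451, 983) = 983.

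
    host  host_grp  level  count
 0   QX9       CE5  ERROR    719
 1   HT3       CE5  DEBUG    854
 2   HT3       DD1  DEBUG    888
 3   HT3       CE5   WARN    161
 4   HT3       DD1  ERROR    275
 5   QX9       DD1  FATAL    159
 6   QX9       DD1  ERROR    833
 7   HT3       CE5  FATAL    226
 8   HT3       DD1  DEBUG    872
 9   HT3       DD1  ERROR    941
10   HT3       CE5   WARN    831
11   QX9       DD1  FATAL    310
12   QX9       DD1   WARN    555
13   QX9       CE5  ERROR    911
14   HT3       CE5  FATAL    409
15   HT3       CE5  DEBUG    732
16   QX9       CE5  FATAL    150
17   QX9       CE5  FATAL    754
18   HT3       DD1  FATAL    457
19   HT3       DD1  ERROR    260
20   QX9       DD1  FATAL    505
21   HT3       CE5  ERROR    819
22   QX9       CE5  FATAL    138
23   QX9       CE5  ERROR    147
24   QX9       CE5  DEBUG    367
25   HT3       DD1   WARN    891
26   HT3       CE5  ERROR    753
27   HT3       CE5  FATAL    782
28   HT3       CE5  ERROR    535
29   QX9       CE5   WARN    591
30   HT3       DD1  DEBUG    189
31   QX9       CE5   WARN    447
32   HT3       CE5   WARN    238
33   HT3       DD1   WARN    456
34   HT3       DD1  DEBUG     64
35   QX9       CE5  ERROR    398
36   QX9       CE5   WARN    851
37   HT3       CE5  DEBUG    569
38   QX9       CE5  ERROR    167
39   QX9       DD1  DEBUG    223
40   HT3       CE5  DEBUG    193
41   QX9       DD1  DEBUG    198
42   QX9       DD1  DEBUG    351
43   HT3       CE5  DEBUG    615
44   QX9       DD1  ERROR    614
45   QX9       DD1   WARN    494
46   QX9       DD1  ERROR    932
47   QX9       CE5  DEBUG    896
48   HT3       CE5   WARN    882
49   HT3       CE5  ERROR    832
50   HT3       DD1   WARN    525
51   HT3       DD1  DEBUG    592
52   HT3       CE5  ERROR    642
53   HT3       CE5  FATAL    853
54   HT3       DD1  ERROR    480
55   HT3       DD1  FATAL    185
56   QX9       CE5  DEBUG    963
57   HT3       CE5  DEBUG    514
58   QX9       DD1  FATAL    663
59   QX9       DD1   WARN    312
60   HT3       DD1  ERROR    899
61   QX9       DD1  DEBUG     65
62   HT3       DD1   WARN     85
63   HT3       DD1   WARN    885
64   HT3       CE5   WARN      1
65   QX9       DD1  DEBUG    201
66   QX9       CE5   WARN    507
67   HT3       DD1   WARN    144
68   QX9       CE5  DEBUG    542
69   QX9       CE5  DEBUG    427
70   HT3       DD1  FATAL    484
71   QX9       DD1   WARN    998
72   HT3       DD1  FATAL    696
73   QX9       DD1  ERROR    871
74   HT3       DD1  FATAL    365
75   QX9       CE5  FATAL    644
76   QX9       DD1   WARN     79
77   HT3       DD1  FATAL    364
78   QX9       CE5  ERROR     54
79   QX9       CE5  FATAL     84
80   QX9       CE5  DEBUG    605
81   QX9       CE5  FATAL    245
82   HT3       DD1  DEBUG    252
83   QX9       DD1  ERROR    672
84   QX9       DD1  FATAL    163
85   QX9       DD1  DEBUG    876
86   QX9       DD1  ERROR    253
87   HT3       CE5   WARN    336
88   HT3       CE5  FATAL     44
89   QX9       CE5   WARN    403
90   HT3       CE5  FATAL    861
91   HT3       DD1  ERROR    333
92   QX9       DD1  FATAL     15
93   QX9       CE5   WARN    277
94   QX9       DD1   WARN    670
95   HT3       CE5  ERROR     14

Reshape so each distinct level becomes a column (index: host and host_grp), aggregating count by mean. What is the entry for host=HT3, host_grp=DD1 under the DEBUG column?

Rows with host=HT3, host_grp=DD1 and level=DEBUG: count values are 888, 872, 189, 64, 592, 252.
(888 + 872 + 189 + 64 + 592 + 252) / 6 = 476.17.

476.17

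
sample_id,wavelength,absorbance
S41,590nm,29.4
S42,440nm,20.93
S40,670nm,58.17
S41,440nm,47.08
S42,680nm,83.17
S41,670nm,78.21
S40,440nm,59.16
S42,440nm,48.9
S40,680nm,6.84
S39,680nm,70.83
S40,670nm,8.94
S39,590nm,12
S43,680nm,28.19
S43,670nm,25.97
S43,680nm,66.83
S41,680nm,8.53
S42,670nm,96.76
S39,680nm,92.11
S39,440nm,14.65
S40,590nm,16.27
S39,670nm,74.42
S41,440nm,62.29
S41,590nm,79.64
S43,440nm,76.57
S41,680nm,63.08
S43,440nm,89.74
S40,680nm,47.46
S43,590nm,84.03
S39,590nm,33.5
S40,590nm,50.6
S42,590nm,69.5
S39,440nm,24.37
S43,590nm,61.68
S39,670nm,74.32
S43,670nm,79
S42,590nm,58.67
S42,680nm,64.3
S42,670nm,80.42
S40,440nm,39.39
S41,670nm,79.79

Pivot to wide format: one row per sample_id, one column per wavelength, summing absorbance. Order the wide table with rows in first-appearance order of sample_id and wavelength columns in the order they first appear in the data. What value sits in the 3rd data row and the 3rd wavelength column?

67.11

With rows in first-appearance order of sample_id, row 3 is sample_id=S40. wavelength columns in first-appearance order: 590nm, 440nm, 670nm, 680nm; column 3 is 670nm.
Long rows with sample_id=S40, wavelength=670nm: 58.17 + 8.94 = 67.11.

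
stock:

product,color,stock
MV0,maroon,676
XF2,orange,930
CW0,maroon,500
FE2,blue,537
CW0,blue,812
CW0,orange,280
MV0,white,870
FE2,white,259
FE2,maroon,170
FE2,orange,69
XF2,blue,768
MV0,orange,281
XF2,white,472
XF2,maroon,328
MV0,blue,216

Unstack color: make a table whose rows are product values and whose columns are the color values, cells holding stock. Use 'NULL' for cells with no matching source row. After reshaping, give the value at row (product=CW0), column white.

No long-format row has product=CW0 and color=white, so the cell is NULL.

NULL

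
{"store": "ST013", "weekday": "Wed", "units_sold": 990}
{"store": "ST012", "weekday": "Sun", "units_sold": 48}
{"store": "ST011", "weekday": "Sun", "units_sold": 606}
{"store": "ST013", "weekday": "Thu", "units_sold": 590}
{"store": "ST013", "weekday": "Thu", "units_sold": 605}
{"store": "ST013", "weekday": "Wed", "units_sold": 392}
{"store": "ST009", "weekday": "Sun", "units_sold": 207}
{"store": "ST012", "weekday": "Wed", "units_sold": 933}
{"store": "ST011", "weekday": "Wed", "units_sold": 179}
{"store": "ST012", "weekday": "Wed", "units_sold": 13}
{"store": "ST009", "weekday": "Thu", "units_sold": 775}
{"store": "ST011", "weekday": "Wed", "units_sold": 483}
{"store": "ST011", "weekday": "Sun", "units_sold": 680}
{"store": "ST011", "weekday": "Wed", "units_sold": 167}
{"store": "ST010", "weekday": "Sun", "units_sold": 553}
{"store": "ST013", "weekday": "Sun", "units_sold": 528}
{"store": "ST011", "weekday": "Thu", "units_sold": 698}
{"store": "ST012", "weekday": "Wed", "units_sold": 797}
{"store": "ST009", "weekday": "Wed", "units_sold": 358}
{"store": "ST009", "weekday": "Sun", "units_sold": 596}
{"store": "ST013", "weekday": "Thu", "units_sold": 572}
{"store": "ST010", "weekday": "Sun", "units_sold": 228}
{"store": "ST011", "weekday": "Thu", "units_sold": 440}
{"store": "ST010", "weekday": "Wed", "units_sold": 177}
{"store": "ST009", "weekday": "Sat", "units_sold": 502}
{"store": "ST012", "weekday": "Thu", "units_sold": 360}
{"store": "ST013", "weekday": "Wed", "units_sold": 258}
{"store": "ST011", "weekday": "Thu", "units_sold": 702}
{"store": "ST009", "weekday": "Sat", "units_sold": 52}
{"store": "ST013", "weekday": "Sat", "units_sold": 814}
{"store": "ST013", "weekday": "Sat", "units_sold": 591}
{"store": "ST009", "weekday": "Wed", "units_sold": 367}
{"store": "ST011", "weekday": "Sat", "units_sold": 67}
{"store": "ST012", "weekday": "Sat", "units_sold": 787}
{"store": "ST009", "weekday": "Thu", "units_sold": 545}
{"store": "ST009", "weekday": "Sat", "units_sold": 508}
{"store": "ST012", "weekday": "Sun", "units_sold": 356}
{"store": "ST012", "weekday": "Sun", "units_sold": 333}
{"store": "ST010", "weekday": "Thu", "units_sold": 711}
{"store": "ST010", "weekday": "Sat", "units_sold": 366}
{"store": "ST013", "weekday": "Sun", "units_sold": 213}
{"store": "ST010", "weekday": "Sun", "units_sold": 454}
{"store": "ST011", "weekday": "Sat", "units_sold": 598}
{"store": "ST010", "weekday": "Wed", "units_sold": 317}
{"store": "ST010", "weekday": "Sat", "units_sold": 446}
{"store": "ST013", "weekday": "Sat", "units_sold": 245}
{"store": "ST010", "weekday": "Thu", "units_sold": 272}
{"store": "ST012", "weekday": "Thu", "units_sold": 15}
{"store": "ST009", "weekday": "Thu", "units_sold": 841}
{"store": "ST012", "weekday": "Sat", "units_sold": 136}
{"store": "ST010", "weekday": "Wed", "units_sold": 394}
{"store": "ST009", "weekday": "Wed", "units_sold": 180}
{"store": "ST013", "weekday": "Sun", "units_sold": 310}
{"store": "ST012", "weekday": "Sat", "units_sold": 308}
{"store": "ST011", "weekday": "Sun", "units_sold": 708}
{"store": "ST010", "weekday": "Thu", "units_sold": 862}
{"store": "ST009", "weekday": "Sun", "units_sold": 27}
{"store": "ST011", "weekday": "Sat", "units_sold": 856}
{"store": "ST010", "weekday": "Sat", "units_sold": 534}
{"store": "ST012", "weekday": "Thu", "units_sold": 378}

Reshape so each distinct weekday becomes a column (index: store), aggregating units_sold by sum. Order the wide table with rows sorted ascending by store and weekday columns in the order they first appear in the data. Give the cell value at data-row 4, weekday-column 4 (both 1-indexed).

With rows sorted ascending by store, row 4 is store=ST012. weekday columns in first-appearance order: Wed, Sun, Thu, Sat; column 4 is Sat.
Long rows with store=ST012, weekday=Sat: 787 + 136 + 308 = 1231.

1231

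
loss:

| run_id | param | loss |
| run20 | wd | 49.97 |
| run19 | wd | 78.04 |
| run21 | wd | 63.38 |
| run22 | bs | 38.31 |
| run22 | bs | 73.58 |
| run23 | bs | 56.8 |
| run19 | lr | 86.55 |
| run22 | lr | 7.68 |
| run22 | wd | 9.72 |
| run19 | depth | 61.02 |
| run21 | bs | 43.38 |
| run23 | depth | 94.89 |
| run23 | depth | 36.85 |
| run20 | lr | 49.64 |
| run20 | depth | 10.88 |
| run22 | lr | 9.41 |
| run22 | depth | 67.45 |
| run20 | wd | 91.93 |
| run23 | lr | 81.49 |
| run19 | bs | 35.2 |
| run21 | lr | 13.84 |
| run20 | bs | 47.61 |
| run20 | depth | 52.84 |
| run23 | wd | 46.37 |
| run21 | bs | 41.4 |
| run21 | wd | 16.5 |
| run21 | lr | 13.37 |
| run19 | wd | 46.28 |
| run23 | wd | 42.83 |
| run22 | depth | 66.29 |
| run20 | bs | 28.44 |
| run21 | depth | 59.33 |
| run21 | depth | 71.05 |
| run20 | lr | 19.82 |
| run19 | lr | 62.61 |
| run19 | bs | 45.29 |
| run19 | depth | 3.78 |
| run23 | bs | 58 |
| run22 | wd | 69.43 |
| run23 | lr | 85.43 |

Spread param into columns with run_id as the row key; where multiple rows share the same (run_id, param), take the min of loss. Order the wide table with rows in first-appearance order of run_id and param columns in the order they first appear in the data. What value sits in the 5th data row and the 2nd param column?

With rows in first-appearance order of run_id, row 5 is run_id=run23. param columns in first-appearance order: wd, bs, lr, depth; column 2 is bs.
Long rows with run_id=run23, param=bs: min(56.8, 58) = 56.8.

56.8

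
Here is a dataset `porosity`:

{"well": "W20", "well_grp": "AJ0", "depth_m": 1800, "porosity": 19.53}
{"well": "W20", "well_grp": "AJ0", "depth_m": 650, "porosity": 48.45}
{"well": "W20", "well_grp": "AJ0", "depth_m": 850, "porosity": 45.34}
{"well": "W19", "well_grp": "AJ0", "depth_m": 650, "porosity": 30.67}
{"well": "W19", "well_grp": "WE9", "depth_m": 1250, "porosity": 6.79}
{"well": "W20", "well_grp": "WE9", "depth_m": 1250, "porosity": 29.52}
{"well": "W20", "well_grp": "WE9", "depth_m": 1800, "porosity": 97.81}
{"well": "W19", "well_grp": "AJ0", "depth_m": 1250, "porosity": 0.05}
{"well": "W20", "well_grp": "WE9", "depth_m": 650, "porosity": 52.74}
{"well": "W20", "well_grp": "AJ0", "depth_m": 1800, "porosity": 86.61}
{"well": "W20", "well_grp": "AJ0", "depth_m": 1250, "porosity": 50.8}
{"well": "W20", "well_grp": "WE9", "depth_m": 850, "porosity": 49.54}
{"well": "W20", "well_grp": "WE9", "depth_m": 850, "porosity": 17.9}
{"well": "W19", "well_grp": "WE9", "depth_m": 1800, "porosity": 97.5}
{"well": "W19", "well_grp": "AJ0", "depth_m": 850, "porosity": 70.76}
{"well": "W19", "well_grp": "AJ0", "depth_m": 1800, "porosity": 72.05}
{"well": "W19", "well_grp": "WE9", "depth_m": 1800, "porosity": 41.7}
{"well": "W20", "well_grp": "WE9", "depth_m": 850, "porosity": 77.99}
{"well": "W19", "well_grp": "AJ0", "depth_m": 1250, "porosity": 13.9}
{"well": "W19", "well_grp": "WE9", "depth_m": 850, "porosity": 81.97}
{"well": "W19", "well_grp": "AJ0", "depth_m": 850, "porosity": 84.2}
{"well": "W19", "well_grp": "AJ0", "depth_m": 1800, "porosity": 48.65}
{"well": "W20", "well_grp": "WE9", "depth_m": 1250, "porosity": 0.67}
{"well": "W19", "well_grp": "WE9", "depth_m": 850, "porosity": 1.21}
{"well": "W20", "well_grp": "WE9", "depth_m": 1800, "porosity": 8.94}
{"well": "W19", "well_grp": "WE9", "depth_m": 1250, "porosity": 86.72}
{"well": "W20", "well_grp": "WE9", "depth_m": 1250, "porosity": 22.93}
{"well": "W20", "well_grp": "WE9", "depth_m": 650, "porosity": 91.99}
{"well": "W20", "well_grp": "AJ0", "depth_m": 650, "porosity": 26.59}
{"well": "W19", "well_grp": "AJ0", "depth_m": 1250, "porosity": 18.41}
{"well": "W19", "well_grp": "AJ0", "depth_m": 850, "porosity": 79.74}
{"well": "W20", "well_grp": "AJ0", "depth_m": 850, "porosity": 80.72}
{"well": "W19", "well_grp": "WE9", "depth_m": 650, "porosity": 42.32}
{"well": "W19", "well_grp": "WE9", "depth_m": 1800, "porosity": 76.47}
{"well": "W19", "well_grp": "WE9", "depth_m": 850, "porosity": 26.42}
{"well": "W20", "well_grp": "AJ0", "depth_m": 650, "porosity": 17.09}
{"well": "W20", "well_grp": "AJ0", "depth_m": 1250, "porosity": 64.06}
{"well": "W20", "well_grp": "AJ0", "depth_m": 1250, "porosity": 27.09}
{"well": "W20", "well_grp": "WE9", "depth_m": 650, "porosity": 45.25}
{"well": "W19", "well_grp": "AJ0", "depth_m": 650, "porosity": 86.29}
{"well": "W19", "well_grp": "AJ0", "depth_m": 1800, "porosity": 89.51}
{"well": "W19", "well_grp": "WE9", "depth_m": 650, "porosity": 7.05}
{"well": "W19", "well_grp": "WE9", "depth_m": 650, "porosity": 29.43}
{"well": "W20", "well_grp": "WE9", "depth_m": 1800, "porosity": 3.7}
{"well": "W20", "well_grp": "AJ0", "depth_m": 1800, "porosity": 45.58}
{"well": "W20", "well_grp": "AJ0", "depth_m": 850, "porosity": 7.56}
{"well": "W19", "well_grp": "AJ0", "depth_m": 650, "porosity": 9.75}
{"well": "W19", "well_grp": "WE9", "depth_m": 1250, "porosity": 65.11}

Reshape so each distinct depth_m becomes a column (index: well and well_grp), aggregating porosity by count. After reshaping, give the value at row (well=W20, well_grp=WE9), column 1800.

Rows with well=W20, well_grp=WE9 and depth_m=1800: porosity values are 97.81, 8.94, 3.7.
3 rows match — count = 3.

3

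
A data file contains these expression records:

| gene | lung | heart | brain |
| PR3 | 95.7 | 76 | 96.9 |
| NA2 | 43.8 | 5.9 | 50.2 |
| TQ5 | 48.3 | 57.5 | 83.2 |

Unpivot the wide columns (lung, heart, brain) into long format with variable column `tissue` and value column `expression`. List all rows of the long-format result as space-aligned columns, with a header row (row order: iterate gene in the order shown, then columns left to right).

Each (gene, column) pair becomes one row: 3 × 3 = 9 rows.
For example, (PR3, lung) → expression=95.7.

gene  tissue  expression
PR3   lung    95.7      
PR3   heart   76        
PR3   brain   96.9      
NA2   lung    43.8      
NA2   heart   5.9       
NA2   brain   50.2      
TQ5   lung    48.3      
TQ5   heart   57.5      
TQ5   brain   83.2      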